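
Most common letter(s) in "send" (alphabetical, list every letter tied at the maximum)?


Word: "send"
Letter counts:
  'd': 1
  'e': 1
  'n': 1
  's': 1
Maximum count = 1
Most frequent = 'd', 'e', 'n', 's' (1 time each)


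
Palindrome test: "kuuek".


Word: "kuuek"
Reversed: "keuuk"
Forward == Backward? kuuek != keuuk
Palindrome = No


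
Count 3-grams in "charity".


Word: "charity" (length 7)
Number of 3-grams = length - 3 + 1 = 7 - 3 + 1
= 5


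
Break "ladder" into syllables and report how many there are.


Word: "ladder"
Syllable breakdown: lad / der
Counting: 2 parts
= 2 syllables


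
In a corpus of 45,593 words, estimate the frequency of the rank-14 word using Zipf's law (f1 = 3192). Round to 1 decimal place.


Zipf's law: f(r) = f(1) / r
f(1) = 3192
f(14) = 3192 / 14
= 228.0 occurrences


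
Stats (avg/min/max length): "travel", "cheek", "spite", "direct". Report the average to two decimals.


Lengths: "travel"=6, "cheek"=5, "spite"=5, "direct"=6
Sum = 22, Count = 4
Average = 22/4 = 5.50
= avg=5.50, min=5, max=6


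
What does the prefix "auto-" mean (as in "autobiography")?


Prefix: auto-
Example: autobiography (auto- + biography)
Meaning = self


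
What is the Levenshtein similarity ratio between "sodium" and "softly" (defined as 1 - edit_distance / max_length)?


Word 1: "sodium" (length 6)
Word 2: "softly" (length 6)
One optimal edit sequence:
  1. keep 's'
  2. keep 'o'
  3. substitute 'd' -> 'f'  (+1)
  4. substitute 'i' -> 't'  (+1)
  5. substitute 'u' -> 'l'  (+1)
  6. substitute 'm' -> 'y'  (+1)
Edit distance = 4
Max length = max(6, 6) = 6
Similarity = 1 - 4/6
= 0.3333


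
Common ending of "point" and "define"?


Word 1: "point"
Word 2: "define"
Comparing from end:
  Pos -1: 't' != 'e' (stop)
LCS = "" (length 0)


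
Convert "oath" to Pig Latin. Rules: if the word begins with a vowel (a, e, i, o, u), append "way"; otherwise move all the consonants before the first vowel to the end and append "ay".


Word: "oath"
Starts with vowel → add 'way'
Pig Latin = "oathway"


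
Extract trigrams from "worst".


Word: "worst" (length 5)
Number of trigrams = 5 - 3 + 1 = 3
  Position 0: "wor"
  Position 1: "ors"
  Position 2: "rst"
Trigrams = "wor", "ors", "rst"


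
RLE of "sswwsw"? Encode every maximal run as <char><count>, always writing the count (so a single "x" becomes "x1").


String: "sswwsw"
Scanning for consecutive runs:
  's' x 2
  'w' x 2
  's' x 1
  'w' x 1
RLE = "s2w2s1w1"


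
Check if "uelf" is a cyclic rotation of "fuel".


Word: "fuel", Candidate: "uelf"
Method: check if candidate is substring of word+word
"fuelfuel" contains "uelf"? Yes
Is rotation = Yes


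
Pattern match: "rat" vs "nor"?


Pattern of "rat": [0, 1, 2]
Pattern of "nor": [0, 1, 2]
Patterns match
Same pattern = Yes


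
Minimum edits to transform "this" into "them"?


Word 1: "this" (length 4)
Word 2: "them" (length 4)
One optimal edit sequence (insert/delete/substitute each cost 1):
  1. keep 't'
  2. keep 'h'
  3. substitute 'i' -> 'e'  (+1)
  4. substitute 's' -> 'm'  (+1)
Total edit operations: 2
Edit distance = 2


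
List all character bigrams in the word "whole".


Word: "whole" (length 5)
Number of bigrams = 5 - 2 + 1 = 4
  Position 0: "wh"
  Position 1: "ho"
  Position 2: "ol"
  Position 3: "le"
Bigrams = "wh", "ho", "ol", "le"


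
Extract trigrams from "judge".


Word: "judge" (length 5)
Number of trigrams = 5 - 3 + 1 = 3
  Position 0: "jud"
  Position 1: "udg"
  Position 2: "dge"
Trigrams = "jud", "udg", "dge"


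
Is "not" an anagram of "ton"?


Word 1: "ton" → sorted: not
Word 2: "not" → sorted: not
Same letters? not == not
Anagram = Yes


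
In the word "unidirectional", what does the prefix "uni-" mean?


Prefix: uni-
As in: unidirectional -> uni- + directional
Meaning = one


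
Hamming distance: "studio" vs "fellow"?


Comparing character by character (same length = 6):
  Pos 0: 's' vs 'f' !=
  Pos 1: 't' vs 'e' !=
  Pos 2: 'u' vs 'l' !=
  Pos 3: 'd' vs 'l' !=
  Pos 4: 'i' vs 'o' !=
  Pos 5: 'o' vs 'w' !=
Hamming distance = 6


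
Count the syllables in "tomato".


Word: "tomato"
Syllable breakdown: to-ma-to
Counting: 3 parts
= 3 syllables


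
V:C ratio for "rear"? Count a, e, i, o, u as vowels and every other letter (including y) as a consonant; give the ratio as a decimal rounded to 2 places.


Word: "rear"
Vowels (a,e,i,o,u): 2
Consonants: 2
Ratio = 2/2
= 1.00


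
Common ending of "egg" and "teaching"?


Word 1: "egg"
Word 2: "teaching"
Comparing from end:
  Pos -1: 'g' == 'g'
  Pos -2: 'g' != 'n' (stop)
LCS = "g" (length 1)


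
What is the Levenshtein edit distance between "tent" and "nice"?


Word 1: "tent" (length 4)
Word 2: "nice" (length 4)
One optimal edit sequence (insert/delete/substitute each cost 1):
  1. substitute 't' -> 'n'  (+1)
  2. substitute 'e' -> 'i'  (+1)
  3. substitute 'n' -> 'c'  (+1)
  4. substitute 't' -> 'e'  (+1)
Total edit operations: 4
Edit distance = 4


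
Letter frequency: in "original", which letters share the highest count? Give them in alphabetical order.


Word: "original"
Letter counts:
  'a': 1
  'g': 1
  'i': 2
  'l': 1
  'n': 1
  'o': 1
  'r': 1
Maximum count = 2
Most frequent = 'i' (2 times each)


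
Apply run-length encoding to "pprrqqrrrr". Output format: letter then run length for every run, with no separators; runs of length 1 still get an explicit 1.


String: "pprrqqrrrr"
Scanning for consecutive runs:
  'p' x 2
  'r' x 2
  'q' x 2
  'r' x 4
RLE = "p2r2q2r4"


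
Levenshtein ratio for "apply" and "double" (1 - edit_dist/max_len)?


Word 1: "apply" (length 5)
Word 2: "double" (length 6)
One optimal edit sequence:
  1. insert 'd'  (+1)
  2. substitute 'a' -> 'o'  (+1)
  3. substitute 'p' -> 'u'  (+1)
  4. substitute 'p' -> 'b'  (+1)
  5. keep 'l'
  6. substitute 'y' -> 'e'  (+1)
Edit distance = 5
Max length = max(5, 6) = 6
Similarity = 1 - 5/6
= 0.1667


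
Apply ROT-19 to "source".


Word: "source"
Shift: 19
Each letter → (letter + shift) mod 26:
  's' (18) + 19 = 11 → 'l'
  'o' (14) + 19 = 7 → 'h'
  'u' (20) + 19 = 13 → 'n'
  'r' (17) + 19 = 10 → 'k'
  'c' (2) + 19 = 21 → 'v'
  'e' (4) + 19 = 23 → 'x'
Result = "lhnkvx"


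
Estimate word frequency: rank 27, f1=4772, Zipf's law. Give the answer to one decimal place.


Zipf's law: f(r) = f(1) / r
f(1) = 4772
f(27) = 4772 / 27
= 176.7 occurrences


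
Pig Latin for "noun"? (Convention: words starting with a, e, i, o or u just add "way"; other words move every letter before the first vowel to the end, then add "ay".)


Word: "noun"
Starts with consonant(s) → move to end, add 'ay'
Consonant cluster: "n"
Pig Latin = "ounnay"


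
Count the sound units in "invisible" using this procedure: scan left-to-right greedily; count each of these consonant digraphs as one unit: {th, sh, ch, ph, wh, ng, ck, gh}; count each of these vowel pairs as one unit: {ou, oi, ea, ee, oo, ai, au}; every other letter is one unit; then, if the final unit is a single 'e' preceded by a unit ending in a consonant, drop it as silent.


Word: "invisible" (9 letters)
Left-to-right scan:
  [1] 'i' (letter)
  [2] 'n' (letter)
  [3] 'v' (letter)
  [4] 'i' (letter)
  [5] 's' (letter)
  [6] 'i' (letter)
  [7] 'b' (letter)
  [8] 'l' (letter)
  [9] 'e' (letter)
Units from scan: 9
Final unit is 'e' after a consonant -> drop as silent (-1)
Sound units = 8 units


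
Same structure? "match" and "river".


Pattern of "match": [0, 1, 2, 3, 4]
Pattern of "river": [0, 1, 2, 3, 0]
Patterns do not match
Same pattern = No


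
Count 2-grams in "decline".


Word: "decline" (length 7)
Number of 2-grams = length - 2 + 1 = 7 - 2 + 1
= 6


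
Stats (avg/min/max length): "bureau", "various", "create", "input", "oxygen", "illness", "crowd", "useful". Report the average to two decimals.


Lengths: "bureau"=6, "various"=7, "create"=6, "input"=5, "oxygen"=6, "illness"=7, "crowd"=5, "useful"=6
Sum = 48, Count = 8
Average = 48/8 = 6.00
= avg=6.00, min=5, max=7


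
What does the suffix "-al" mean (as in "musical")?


Suffix: -al
Example: musical (music + -al)
Meaning = relating to


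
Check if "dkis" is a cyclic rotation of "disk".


Word: "disk", Candidate: "dkis"
Method: check if candidate is substring of word+word
"diskdisk" contains "dkis"? No
Is rotation = No


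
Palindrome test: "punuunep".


Word: "punuunep"
Reversed: "penuunup"
Forward == Backward? punuunep != penuunup
Palindrome = No


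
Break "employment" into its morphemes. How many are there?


Word: "employment"
Morphemes: employ / -ment
Each morpheme carries meaning
= 2 morphemes


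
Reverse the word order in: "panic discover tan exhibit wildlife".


Original: "panic discover tan exhibit wildlife"
Words (1..n): panic | discover | tan | exhibit | wildlife
Reversed (n..1): wildlife | exhibit | tan | discover | panic
Result = "wildlife exhibit tan discover panic"


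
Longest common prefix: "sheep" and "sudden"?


Word 1: "sheep"
Word 2: "sudden"
Comparing from start:
  Pos 0: 's' == 's'
  Pos 1: 'h' != 'u' (stop)
LCP = "s" (length 1)


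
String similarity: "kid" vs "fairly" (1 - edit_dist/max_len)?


Word 1: "kid" (length 3)
Word 2: "fairly" (length 6)
One optimal edit sequence:
  1. insert 'f'  (+1)
  2. substitute 'k' -> 'a'  (+1)
  3. keep 'i'
  4. insert 'r'  (+1)
  5. insert 'l'  (+1)
  6. substitute 'd' -> 'y'  (+1)
Edit distance = 5
Max length = max(3, 6) = 6
Similarity = 1 - 5/6
= 0.1667


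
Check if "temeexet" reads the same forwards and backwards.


Word: "temeexet"
Reversed: "texeemet"
Forward == Backward? temeexet != texeemet
Palindrome = No


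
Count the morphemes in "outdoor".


Word: "outdoor"
Morphemes: out- + door
Each morpheme carries meaning
= 2 morphemes


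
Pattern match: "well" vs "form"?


Pattern of "well": [0, 1, 2, 2]
Pattern of "form": [0, 1, 2, 3]
Patterns do not match
Same pattern = No


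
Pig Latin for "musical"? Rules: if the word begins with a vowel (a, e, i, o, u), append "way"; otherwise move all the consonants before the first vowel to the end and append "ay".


Word: "musical"
Starts with consonant(s) → move to end, add 'ay'
Consonant cluster: "m"
Pig Latin = "usicalmay"


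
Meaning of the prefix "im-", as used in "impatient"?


Prefix: im-
As in: impatient -> im- + patient
Meaning = not / into


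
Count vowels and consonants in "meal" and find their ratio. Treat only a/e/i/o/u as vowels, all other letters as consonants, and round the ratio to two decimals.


Word: "meal"
Vowels (a,e,i,o,u): 2
Consonants: 2
Ratio = 2/2
= 1.00


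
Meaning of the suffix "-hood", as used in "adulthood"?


Suffix: -hood
Example: adulthood = adult + -hood
Meaning = state / condition


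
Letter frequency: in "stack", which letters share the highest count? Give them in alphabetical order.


Word: "stack"
Letter counts:
  'a': 1
  'c': 1
  'k': 1
  's': 1
  't': 1
Maximum count = 1
Most frequent = 'a', 'c', 'k', 's', 't' (1 time each)


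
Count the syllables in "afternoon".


Word: "afternoon"
Syllable breakdown: af · ter · noon
Counting: 3 parts
= 3 syllables


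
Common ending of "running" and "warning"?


Word 1: "running"
Word 2: "warning"
Comparing from end:
  Pos -1: 'g' == 'g'
  Pos -2: 'n' == 'n'
  Pos -3: 'i' == 'i'
  Pos -4: 'n' == 'n'
  Pos -5: 'n' != 'r' (stop)
LCS = "ning" (length 4)


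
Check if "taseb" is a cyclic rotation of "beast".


Word: "beast", Candidate: "taseb"
Method: check if candidate is substring of word+word
"beastbeast" contains "taseb"? No
Is rotation = No


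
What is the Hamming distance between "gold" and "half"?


Comparing character by character (same length = 4):
  Pos 0: 'g' vs 'h' !=
  Pos 1: 'o' vs 'a' !=
  Pos 2: 'l' vs 'l' =
  Pos 3: 'd' vs 'f' !=
Hamming distance = 3


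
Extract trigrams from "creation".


Word: "creation" (length 8)
Number of trigrams = 8 - 3 + 1 = 6
  Position 0: "cre"
  Position 1: "rea"
  Position 2: "eat"
  Position 3: "ati"
  Position 4: "tio"
  Position 5: "ion"
Trigrams = "cre", "rea", "eat", "ati", "tio", "ion"


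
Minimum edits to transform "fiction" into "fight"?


Word 1: "fiction" (length 7)
Word 2: "fight" (length 5)
One optimal edit sequence (insert/delete/substitute each cost 1):
  1. keep 'f'
  2. keep 'i'
  3. delete 'c'  (+1)
  4. delete 't'  (+1)
  5. substitute 'i' -> 'g'  (+1)
  6. substitute 'o' -> 'h'  (+1)
  7. substitute 'n' -> 't'  (+1)
Total edit operations: 5
Edit distance = 5


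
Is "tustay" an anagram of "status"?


Word 1: "status" → sorted: assttu
Word 2: "tustay" → sorted: asttuy
Same letters? assttu != asttuy
Anagram = No


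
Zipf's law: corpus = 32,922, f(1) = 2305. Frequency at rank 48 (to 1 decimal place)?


Zipf's law: f(r) = f(1) / r
f(1) = 2305
f(48) = 2305 / 48
= 48.0 occurrences


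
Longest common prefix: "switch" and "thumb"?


Word 1: "switch"
Word 2: "thumb"
Comparing from start:
  Pos 0: 's' != 't' (stop)
LCP = "" (length 0)


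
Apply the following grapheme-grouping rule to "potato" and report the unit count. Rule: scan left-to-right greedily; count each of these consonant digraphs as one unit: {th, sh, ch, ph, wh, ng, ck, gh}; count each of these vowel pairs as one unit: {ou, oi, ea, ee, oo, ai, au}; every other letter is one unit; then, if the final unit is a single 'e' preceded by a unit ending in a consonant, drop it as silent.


Word: "potato" (6 letters)
Left-to-right scan:
  [1] 'p' (letter)
  [2] 'o' (letter)
  [3] 't' (letter)
  [4] 'a' (letter)
  [5] 't' (letter)
  [6] 'o' (letter)
Units from scan: 6
Sound units = 6 units


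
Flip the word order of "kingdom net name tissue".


Original: "kingdom net name tissue"
Words (1..n): kingdom | net | name | tissue
Reversed (n..1): tissue | name | net | kingdom
Result = "tissue name net kingdom"


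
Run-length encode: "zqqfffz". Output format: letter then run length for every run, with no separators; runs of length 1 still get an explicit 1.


String: "zqqfffz"
Scanning for consecutive runs:
  'z' x 1
  'q' x 2
  'f' x 3
  'z' x 1
RLE = "z1q2f3z1"


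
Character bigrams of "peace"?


Word: "peace" (length 5)
Number of bigrams = 5 - 2 + 1 = 4
  Position 0: "pe"
  Position 1: "ea"
  Position 2: "ac"
  Position 3: "ce"
Bigrams = "pe", "ea", "ac", "ce"


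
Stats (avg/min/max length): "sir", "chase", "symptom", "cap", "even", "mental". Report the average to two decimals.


Lengths: "sir"=3, "chase"=5, "symptom"=7, "cap"=3, "even"=4, "mental"=6
Sum = 28, Count = 6
Average = 28/6 = 4.67
= avg=4.67, min=3, max=7


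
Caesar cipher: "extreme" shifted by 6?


Word: "extreme"
Shift: 6
Each letter → (letter + shift) mod 26:
  'e' (4) + 6 = 10 → 'k'
  'x' (23) + 6 = 3 → 'd'
  't' (19) + 6 = 25 → 'z'
  'r' (17) + 6 = 23 → 'x'
  'e' (4) + 6 = 10 → 'k'
  'm' (12) + 6 = 18 → 's'
  'e' (4) + 6 = 10 → 'k'
Result = "kdzxksk"


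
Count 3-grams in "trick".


Word: "trick" (length 5)
Number of 3-grams = length - 3 + 1 = 5 - 3 + 1
= 3


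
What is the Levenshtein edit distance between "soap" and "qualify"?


Word 1: "soap" (length 4)
Word 2: "qualify" (length 7)
One optimal edit sequence (insert/delete/substitute each cost 1):
  1. substitute 's' -> 'q'  (+1)
  2. substitute 'o' -> 'u'  (+1)
  3. keep 'a'
  4. insert 'l'  (+1)
  5. insert 'i'  (+1)
  6. insert 'f'  (+1)
  7. substitute 'p' -> 'y'  (+1)
Total edit operations: 6
Edit distance = 6


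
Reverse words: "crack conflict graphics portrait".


Original: "crack conflict graphics portrait"
Words (1..n): crack | conflict | graphics | portrait
Reversed (n..1): portrait | graphics | conflict | crack
Result = "portrait graphics conflict crack"


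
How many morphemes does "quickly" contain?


Word: "quickly"
Morphemes: quick / -ly
Each morpheme carries meaning
= 2 morphemes


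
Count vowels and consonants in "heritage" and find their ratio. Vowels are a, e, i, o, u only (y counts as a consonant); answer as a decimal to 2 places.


Word: "heritage"
Vowels (a,e,i,o,u): 4
Consonants: 4
Ratio = 4/4
= 1.00


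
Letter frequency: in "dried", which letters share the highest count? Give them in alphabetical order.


Word: "dried"
Letter counts:
  'd': 2
  'e': 1
  'i': 1
  'r': 1
Maximum count = 2
Most frequent = 'd' (2 times each)


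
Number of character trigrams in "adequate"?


Word: "adequate" (length 8)
Number of 3-grams = length - 3 + 1 = 8 - 3 + 1
= 6


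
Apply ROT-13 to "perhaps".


Word: "perhaps"
Shift: 13
Each letter → (letter + shift) mod 26:
  'p' (15) + 13 = 2 → 'c'
  'e' (4) + 13 = 17 → 'r'
  'r' (17) + 13 = 4 → 'e'
  'h' (7) + 13 = 20 → 'u'
  'a' (0) + 13 = 13 → 'n'
  'p' (15) + 13 = 2 → 'c'
  's' (18) + 13 = 5 → 'f'
Result = "creuncf"


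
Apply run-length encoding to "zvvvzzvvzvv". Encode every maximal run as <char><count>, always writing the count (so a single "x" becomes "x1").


String: "zvvvzzvvzvv"
Scanning for consecutive runs:
  'z' x 1
  'v' x 3
  'z' x 2
  'v' x 2
  'z' x 1
  'v' x 2
RLE = "z1v3z2v2z1v2"


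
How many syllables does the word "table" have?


Word: "table"
Syllable breakdown: ta / ble
Counting: 2 parts
= 2 syllables


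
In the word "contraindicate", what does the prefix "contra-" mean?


Prefix: contra-
Example: contraindicate (contra- + indicate)
Meaning = against


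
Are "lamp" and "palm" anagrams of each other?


Word 1: "lamp" → sorted: almp
Word 2: "palm" → sorted: almp
Same letters? almp == almp
Anagram = Yes


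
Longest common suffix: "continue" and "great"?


Word 1: "continue"
Word 2: "great"
Comparing from end:
  Pos -1: 'e' != 't' (stop)
LCS = "" (length 0)


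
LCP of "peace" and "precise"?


Word 1: "peace"
Word 2: "precise"
Comparing from start:
  Pos 0: 'p' == 'p'
  Pos 1: 'e' != 'r' (stop)
LCP = "p" (length 1)


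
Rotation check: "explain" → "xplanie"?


Word: "explain", Candidate: "xplanie"
Method: check if candidate is substring of word+word
"explainexplain" contains "xplanie"? No
Is rotation = No


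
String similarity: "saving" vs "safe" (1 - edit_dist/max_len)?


Word 1: "saving" (length 6)
Word 2: "safe" (length 4)
One optimal edit sequence:
  1. keep 's'
  2. keep 'a'
  3. delete 'v'  (+1)
  4. delete 'i'  (+1)
  5. substitute 'n' -> 'f'  (+1)
  6. substitute 'g' -> 'e'  (+1)
Edit distance = 4
Max length = max(6, 4) = 6
Similarity = 1 - 4/6
= 0.3333


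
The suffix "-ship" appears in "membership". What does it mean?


Suffix: -ship
As in: membership -> member + -ship
Meaning = state / position


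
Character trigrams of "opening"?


Word: "opening" (length 7)
Number of trigrams = 7 - 3 + 1 = 5
  Position 0: "ope"
  Position 1: "pen"
  Position 2: "eni"
  Position 3: "nin"
  Position 4: "ing"
Trigrams = "ope", "pen", "eni", "nin", "ing"


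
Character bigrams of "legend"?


Word: "legend" (length 6)
Number of bigrams = 6 - 2 + 1 = 5
  Position 0: "le"
  Position 1: "eg"
  Position 2: "ge"
  Position 3: "en"
  Position 4: "nd"
Bigrams = "le", "eg", "ge", "en", "nd"


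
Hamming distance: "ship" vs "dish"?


Comparing character by character (same length = 4):
  Pos 0: 's' vs 'd' !=
  Pos 1: 'h' vs 'i' !=
  Pos 2: 'i' vs 's' !=
  Pos 3: 'p' vs 'h' !=
Hamming distance = 4


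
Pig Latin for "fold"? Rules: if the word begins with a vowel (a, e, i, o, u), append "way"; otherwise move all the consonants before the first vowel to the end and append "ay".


Word: "fold"
Starts with consonant(s) → move to end, add 'ay'
Consonant cluster: "f"
Pig Latin = "oldfay"


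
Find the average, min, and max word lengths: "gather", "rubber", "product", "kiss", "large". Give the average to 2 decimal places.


Lengths: "gather"=6, "rubber"=6, "product"=7, "kiss"=4, "large"=5
Sum = 28, Count = 5
Average = 28/5 = 5.60
= avg=5.60, min=4, max=7


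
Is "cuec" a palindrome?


Word: "cuec"
Reversed: "ceuc"
Forward == Backward? cuec != ceuc
Palindrome = No


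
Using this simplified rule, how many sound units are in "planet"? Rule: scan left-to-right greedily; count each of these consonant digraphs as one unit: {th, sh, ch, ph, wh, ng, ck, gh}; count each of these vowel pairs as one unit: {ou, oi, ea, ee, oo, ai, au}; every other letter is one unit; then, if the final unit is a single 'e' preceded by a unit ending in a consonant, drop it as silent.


Word: "planet" (6 letters)
Left-to-right scan:
  1. 'p' (letter)
  2. 'l' (letter)
  3. 'a' (letter)
  4. 'n' (letter)
  5. 'e' (letter)
  6. 't' (letter)
Units from scan: 6
Sound units = 6 units


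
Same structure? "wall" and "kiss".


Pattern of "wall": [0, 1, 2, 2]
Pattern of "kiss": [0, 1, 2, 2]
Patterns match
Same pattern = Yes


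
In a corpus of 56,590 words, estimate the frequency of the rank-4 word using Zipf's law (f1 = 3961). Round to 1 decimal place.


Zipf's law: f(r) = f(1) / r
f(1) = 3961
f(4) = 3961 / 4
= 990.3 occurrences


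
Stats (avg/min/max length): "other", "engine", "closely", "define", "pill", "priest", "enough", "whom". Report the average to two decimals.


Lengths: "other"=5, "engine"=6, "closely"=7, "define"=6, "pill"=4, "priest"=6, "enough"=6, "whom"=4
Sum = 44, Count = 8
Average = 44/8 = 5.50
= avg=5.50, min=4, max=7


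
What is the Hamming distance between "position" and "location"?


Comparing character by character (same length = 8):
  Pos 0: 'p' vs 'l' !=
  Pos 1: 'o' vs 'o' =
  Pos 2: 's' vs 'c' !=
  Pos 3: 'i' vs 'a' !=
  Pos 4: 't' vs 't' =
  Pos 5: 'i' vs 'i' =
  Pos 6: 'o' vs 'o' =
  Pos 7: 'n' vs 'n' =
Hamming distance = 3


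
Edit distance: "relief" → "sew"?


Word 1: "relief" (length 6)
Word 2: "sew" (length 3)
One optimal edit sequence (insert/delete/substitute each cost 1):
  1. delete 'r'  (+1)
  2. delete 'e'  (+1)
  3. delete 'l'  (+1)
  4. substitute 'i' -> 's'  (+1)
  5. keep 'e'
  6. substitute 'f' -> 'w'  (+1)
Total edit operations: 5
Edit distance = 5


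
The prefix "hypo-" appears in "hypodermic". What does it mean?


Prefix: hypo-
Example: hypodermic = hypo- + dermic
Meaning = under / below normal


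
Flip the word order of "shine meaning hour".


Original: "shine meaning hour"
Words (1..n): shine | meaning | hour
Reversed (n..1): hour | meaning | shine
Result = "hour meaning shine"


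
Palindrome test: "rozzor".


Word: "rozzor"
Reversed: "rozzor"
Forward == Backward? rozzor == rozzor
Palindrome = Yes


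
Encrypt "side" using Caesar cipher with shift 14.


Word: "side"
Shift: 14
Each letter → (letter + shift) mod 26:
  's' (18) + 14 = 6 → 'g'
  'i' (8) + 14 = 22 → 'w'
  'd' (3) + 14 = 17 → 'r'
  'e' (4) + 14 = 18 → 's'
Result = "gwrs"


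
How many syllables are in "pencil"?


Word: "pencil"
Syllable breakdown: pen / cil
Counting: 2 parts
= 2 syllables


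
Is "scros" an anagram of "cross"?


Word 1: "cross" → sorted: corss
Word 2: "scros" → sorted: corss
Same letters? corss == corss
Anagram = Yes


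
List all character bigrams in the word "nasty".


Word: "nasty" (length 5)
Number of bigrams = 5 - 2 + 1 = 4
  Position 0: "na"
  Position 1: "as"
  Position 2: "st"
  Position 3: "ty"
Bigrams = "na", "as", "st", "ty"


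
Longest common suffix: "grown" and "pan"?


Word 1: "grown"
Word 2: "pan"
Comparing from end:
  Pos -1: 'n' == 'n'
  Pos -2: 'w' != 'a' (stop)
LCS = "n" (length 1)


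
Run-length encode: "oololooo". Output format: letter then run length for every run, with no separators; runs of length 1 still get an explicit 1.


String: "oololooo"
Scanning for consecutive runs:
  'o' x 2
  'l' x 1
  'o' x 1
  'l' x 1
  'o' x 3
RLE = "o2l1o1l1o3"


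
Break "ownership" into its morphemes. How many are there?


Word: "ownership"
Morphemes: own + -er + -ship
Each morpheme carries meaning
= 3 morphemes


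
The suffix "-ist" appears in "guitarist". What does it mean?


Suffix: -ist
Example: guitarist (guitar + -ist)
Meaning = one who practices


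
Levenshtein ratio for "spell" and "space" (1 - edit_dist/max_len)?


Word 1: "spell" (length 5)
Word 2: "space" (length 5)
One optimal edit sequence:
  1. keep 's'
  2. keep 'p'
  3. substitute 'e' -> 'a'  (+1)
  4. substitute 'l' -> 'c'  (+1)
  5. substitute 'l' -> 'e'  (+1)
Edit distance = 3
Max length = max(5, 5) = 5
Similarity = 1 - 3/5
= 0.4000


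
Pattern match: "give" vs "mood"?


Pattern of "give": [0, 1, 2, 3]
Pattern of "mood": [0, 1, 1, 2]
Patterns do not match
Same pattern = No


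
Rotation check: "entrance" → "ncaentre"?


Word: "entrance", Candidate: "ncaentre"
Method: check if candidate is substring of word+word
"entranceentrance" contains "ncaentre"? No
Is rotation = No


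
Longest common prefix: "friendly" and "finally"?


Word 1: "friendly"
Word 2: "finally"
Comparing from start:
  Pos 0: 'f' == 'f'
  Pos 1: 'r' != 'i' (stop)
LCP = "f" (length 1)


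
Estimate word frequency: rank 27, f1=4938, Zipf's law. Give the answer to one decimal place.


Zipf's law: f(r) = f(1) / r
f(1) = 4938
f(27) = 4938 / 27
= 182.9 occurrences


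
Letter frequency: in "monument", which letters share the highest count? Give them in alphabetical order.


Word: "monument"
Letter counts:
  'e': 1
  'm': 2
  'n': 2
  'o': 1
  't': 1
  'u': 1
Maximum count = 2
Most frequent = 'm', 'n' (2 times each)


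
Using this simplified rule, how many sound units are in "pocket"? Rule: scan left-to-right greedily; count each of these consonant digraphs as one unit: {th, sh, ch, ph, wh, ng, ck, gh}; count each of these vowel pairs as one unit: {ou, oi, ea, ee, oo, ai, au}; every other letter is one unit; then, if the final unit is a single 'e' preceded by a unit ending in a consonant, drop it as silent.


Word: "pocket" (6 letters)
Left-to-right scan:
  (1) 'p' (letter)
  (2) 'o' (letter)
  (3) 'ck' (digraph)
  (4) 'e' (letter)
  (5) 't' (letter)
Units from scan: 5
Sound units = 5 units


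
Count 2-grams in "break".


Word: "break" (length 5)
Number of 2-grams = length - 2 + 1 = 5 - 2 + 1
= 4


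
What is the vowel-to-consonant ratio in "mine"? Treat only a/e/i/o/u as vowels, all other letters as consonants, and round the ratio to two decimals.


Word: "mine"
Vowels (a,e,i,o,u): 2
Consonants: 2
Ratio = 2/2
= 1.00


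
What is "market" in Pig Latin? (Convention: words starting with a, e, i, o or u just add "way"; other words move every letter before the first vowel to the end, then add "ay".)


Word: "market"
Starts with consonant(s) → move to end, add 'ay'
Consonant cluster: "m"
Pig Latin = "arketmay"


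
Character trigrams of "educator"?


Word: "educator" (length 8)
Number of trigrams = 8 - 3 + 1 = 6
  Position 0: "edu"
  Position 1: "duc"
  Position 2: "uca"
  Position 3: "cat"
  Position 4: "ato"
  Position 5: "tor"
Trigrams = "edu", "duc", "uca", "cat", "ato", "tor"


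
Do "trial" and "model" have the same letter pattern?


Pattern of "trial": [0, 1, 2, 3, 4]
Pattern of "model": [0, 1, 2, 3, 4]
Patterns match
Same pattern = Yes


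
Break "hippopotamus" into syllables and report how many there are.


Word: "hippopotamus"
Syllable breakdown: hip · po · pot · a · mus
Counting: 5 parts
= 5 syllables


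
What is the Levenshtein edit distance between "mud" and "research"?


Word 1: "mud" (length 3)
Word 2: "research" (length 8)
One optimal edit sequence (insert/delete/substitute each cost 1):
  1. insert 'r'  (+1)
  2. insert 'e'  (+1)
  3. insert 's'  (+1)
  4. insert 'e'  (+1)
  5. insert 'a'  (+1)
  6. substitute 'm' -> 'r'  (+1)
  7. substitute 'u' -> 'c'  (+1)
  8. substitute 'd' -> 'h'  (+1)
Total edit operations: 8
Edit distance = 8


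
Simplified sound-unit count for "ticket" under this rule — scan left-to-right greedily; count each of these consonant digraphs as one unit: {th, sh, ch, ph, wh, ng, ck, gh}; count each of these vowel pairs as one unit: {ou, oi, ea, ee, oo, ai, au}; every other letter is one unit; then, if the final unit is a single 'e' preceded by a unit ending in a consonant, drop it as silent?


Word: "ticket" (6 letters)
Left-to-right scan:
  [1] 't' (letter)
  [2] 'i' (letter)
  [3] 'ck' (digraph)
  [4] 'e' (letter)
  [5] 't' (letter)
Units from scan: 5
Sound units = 5 units


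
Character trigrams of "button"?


Word: "button" (length 6)
Number of trigrams = 6 - 3 + 1 = 4
  Position 0: "but"
  Position 1: "utt"
  Position 2: "tto"
  Position 3: "ton"
Trigrams = "but", "utt", "tto", "ton"


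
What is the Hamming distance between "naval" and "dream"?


Comparing character by character (same length = 5):
  Pos 0: 'n' vs 'd' !=
  Pos 1: 'a' vs 'r' !=
  Pos 2: 'v' vs 'e' !=
  Pos 3: 'a' vs 'a' =
  Pos 4: 'l' vs 'm' !=
Hamming distance = 4


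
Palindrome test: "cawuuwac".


Word: "cawuuwac"
Reversed: "cawuuwac"
Forward == Backward? cawuuwac == cawuuwac
Palindrome = Yes


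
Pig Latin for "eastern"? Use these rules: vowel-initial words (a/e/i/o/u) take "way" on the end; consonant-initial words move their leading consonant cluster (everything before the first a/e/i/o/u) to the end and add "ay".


Word: "eastern"
Starts with vowel → add 'way'
Pig Latin = "easternway"


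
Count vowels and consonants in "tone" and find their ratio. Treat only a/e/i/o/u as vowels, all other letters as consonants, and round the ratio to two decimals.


Word: "tone"
Vowels (a,e,i,o,u): 2
Consonants: 2
Ratio = 2/2
= 1.00


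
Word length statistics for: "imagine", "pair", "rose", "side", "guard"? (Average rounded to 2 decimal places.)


Lengths: "imagine"=7, "pair"=4, "rose"=4, "side"=4, "guard"=5
Sum = 24, Count = 5
Average = 24/5 = 4.80
= avg=4.80, min=4, max=7


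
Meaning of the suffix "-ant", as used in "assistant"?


Suffix: -ant
Example: assistant (assist + -ant)
Meaning = one who / that which


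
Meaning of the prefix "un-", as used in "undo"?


Prefix: un-
As in: undo -> un- + do
Meaning = not / reverse


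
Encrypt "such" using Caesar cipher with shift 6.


Word: "such"
Shift: 6
Each letter → (letter + shift) mod 26:
  's' (18) + 6 = 24 → 'y'
  'u' (20) + 6 = 0 → 'a'
  'c' (2) + 6 = 8 → 'i'
  'h' (7) + 6 = 13 → 'n'
Result = "yain"


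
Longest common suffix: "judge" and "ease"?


Word 1: "judge"
Word 2: "ease"
Comparing from end:
  Pos -1: 'e' == 'e'
  Pos -2: 'g' != 's' (stop)
LCS = "e" (length 1)


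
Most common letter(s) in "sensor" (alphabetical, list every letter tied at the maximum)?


Word: "sensor"
Letter counts:
  'e': 1
  'n': 1
  'o': 1
  'r': 1
  's': 2
Maximum count = 2
Most frequent = 's' (2 times each)


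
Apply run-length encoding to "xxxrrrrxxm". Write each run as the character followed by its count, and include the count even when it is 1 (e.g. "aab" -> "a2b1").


String: "xxxrrrrxxm"
Scanning for consecutive runs:
  'x' x 3
  'r' x 4
  'x' x 2
  'm' x 1
RLE = "x3r4x2m1"


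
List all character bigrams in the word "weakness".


Word: "weakness" (length 8)
Number of bigrams = 8 - 2 + 1 = 7
  Position 0: "we"
  Position 1: "ea"
  Position 2: "ak"
  Position 3: "kn"
  Position 4: "ne"
  Position 5: "es"
  Position 6: "ss"
Bigrams = "we", "ea", "ak", "kn", "ne", "es", "ss"


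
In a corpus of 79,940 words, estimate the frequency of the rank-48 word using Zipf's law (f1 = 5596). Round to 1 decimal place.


Zipf's law: f(r) = f(1) / r
f(1) = 5596
f(48) = 5596 / 48
= 116.6 occurrences


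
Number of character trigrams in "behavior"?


Word: "behavior" (length 8)
Number of 3-grams = length - 3 + 1 = 8 - 3 + 1
= 6


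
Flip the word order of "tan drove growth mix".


Original: "tan drove growth mix"
Words (1..n): tan | drove | growth | mix
Reversed (n..1): mix | growth | drove | tan
Result = "mix growth drove tan"


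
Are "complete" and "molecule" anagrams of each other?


Word 1: "complete" → sorted: ceelmopt
Word 2: "molecule" → sorted: ceellmou
Same letters? ceelmopt != ceellmou
Anagram = No


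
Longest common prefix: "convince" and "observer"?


Word 1: "convince"
Word 2: "observer"
Comparing from start:
  Pos 0: 'c' != 'o' (stop)
LCP = "" (length 0)


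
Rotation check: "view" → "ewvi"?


Word: "view", Candidate: "ewvi"
Method: check if candidate is substring of word+word
"viewview" contains "ewvi"? Yes
Is rotation = Yes


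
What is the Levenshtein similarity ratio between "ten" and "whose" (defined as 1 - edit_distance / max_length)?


Word 1: "ten" (length 3)
Word 2: "whose" (length 5)
One optimal edit sequence:
  1. insert 'w'  (+1)
  2. insert 'h'  (+1)
  3. substitute 't' -> 'o'  (+1)
  4. substitute 'e' -> 's'  (+1)
  5. substitute 'n' -> 'e'  (+1)
Edit distance = 5
Max length = max(3, 5) = 5
Similarity = 1 - 5/5
= 0.0000


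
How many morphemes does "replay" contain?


Word: "replay"
Morphemes: re- / play
Each morpheme carries meaning
= 2 morphemes


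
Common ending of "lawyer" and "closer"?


Word 1: "lawyer"
Word 2: "closer"
Comparing from end:
  Pos -1: 'r' == 'r'
  Pos -2: 'e' == 'e'
  Pos -3: 'y' != 's' (stop)
LCS = "er" (length 2)


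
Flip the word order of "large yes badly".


Original: "large yes badly"
Words (1..n): large | yes | badly
Reversed (n..1): badly | yes | large
Result = "badly yes large"


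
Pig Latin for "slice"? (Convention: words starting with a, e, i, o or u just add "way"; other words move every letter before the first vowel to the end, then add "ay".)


Word: "slice"
Starts with consonant(s) → move to end, add 'ay'
Consonant cluster: "sl"
Pig Latin = "iceslay"


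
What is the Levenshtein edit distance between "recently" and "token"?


Word 1: "recently" (length 8)
Word 2: "token" (length 5)
One optimal edit sequence (insert/delete/substitute each cost 1):
  1. substitute 'r' -> 't'  (+1)
  2. substitute 'e' -> 'o'  (+1)
  3. substitute 'c' -> 'k'  (+1)
  4. keep 'e'
  5. keep 'n'
  6. delete 't'  (+1)
  7. delete 'l'  (+1)
  8. delete 'y'  (+1)
Total edit operations: 6
Edit distance = 6


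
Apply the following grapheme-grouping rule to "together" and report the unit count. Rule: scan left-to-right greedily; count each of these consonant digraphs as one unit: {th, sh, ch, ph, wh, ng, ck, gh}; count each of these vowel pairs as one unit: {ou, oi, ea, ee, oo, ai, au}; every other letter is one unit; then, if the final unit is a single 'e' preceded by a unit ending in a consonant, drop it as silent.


Word: "together" (8 letters)
Left-to-right scan:
  (1) 't' (letter)
  (2) 'o' (letter)
  (3) 'g' (letter)
  (4) 'e' (letter)
  (5) 'th' (digraph)
  (6) 'e' (letter)
  (7) 'r' (letter)
Units from scan: 7
Sound units = 7 units


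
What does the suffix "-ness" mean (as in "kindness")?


Suffix: -ness
Example: kindness (kind + -ness)
Meaning = state of being


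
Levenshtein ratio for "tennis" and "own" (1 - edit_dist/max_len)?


Word 1: "tennis" (length 6)
Word 2: "own" (length 3)
One optimal edit sequence:
  1. delete 't'  (+1)
  2. substitute 'e' -> 'o'  (+1)
  3. substitute 'n' -> 'w'  (+1)
  4. keep 'n'
  5. delete 'i'  (+1)
  6. delete 's'  (+1)
Edit distance = 5
Max length = max(6, 3) = 6
Similarity = 1 - 5/6
= 0.1667


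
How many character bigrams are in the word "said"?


Word: "said" (length 4)
Number of 2-grams = length - 2 + 1 = 4 - 2 + 1
= 3


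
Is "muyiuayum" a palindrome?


Word: "muyiuayum"
Reversed: "muyauiyum"
Forward == Backward? muyiuayum != muyauiyum
Palindrome = No


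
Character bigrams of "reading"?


Word: "reading" (length 7)
Number of bigrams = 7 - 2 + 1 = 6
  Position 0: "re"
  Position 1: "ea"
  Position 2: "ad"
  Position 3: "di"
  Position 4: "in"
  Position 5: "ng"
Bigrams = "re", "ea", "ad", "di", "in", "ng"


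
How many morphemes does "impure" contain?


Word: "impure"
Morphemes: im- | pure
Each morpheme carries meaning
= 2 morphemes


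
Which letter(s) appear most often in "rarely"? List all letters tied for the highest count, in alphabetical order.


Word: "rarely"
Letter counts:
  'a': 1
  'e': 1
  'l': 1
  'r': 2
  'y': 1
Maximum count = 2
Most frequent = 'r' (2 times each)


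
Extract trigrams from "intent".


Word: "intent" (length 6)
Number of trigrams = 6 - 3 + 1 = 4
  Position 0: "int"
  Position 1: "nte"
  Position 2: "ten"
  Position 3: "ent"
Trigrams = "int", "nte", "ten", "ent"


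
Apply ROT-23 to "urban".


Word: "urban"
Shift: 23
Each letter → (letter + shift) mod 26:
  'u' (20) + 23 = 17 → 'r'
  'r' (17) + 23 = 14 → 'o'
  'b' (1) + 23 = 24 → 'y'
  'a' (0) + 23 = 23 → 'x'
  'n' (13) + 23 = 10 → 'k'
Result = "royxk"


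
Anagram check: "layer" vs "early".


Word 1: "layer" → sorted: aelry
Word 2: "early" → sorted: aelry
Same letters? aelry == aelry
Anagram = Yes


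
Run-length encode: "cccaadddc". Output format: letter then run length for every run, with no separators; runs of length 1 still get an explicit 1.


String: "cccaadddc"
Scanning for consecutive runs:
  'c' x 3
  'a' x 2
  'd' x 3
  'c' x 1
RLE = "c3a2d3c1"


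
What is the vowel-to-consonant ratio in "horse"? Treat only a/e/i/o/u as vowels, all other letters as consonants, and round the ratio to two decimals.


Word: "horse"
Vowels (a,e,i,o,u): 2
Consonants: 3
Ratio = 2/3
= 0.67


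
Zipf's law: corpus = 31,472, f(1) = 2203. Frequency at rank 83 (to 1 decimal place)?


Zipf's law: f(r) = f(1) / r
f(1) = 2203
f(83) = 2203 / 83
= 26.5 occurrences


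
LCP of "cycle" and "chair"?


Word 1: "cycle"
Word 2: "chair"
Comparing from start:
  Pos 0: 'c' == 'c'
  Pos 1: 'y' != 'h' (stop)
LCP = "c" (length 1)


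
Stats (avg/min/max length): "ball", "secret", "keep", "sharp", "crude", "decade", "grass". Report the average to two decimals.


Lengths: "ball"=4, "secret"=6, "keep"=4, "sharp"=5, "crude"=5, "decade"=6, "grass"=5
Sum = 35, Count = 7
Average = 35/7 = 5.00
= avg=5.00, min=4, max=6


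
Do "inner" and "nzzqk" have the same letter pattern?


Pattern of "inner": [0, 1, 1, 2, 3]
Pattern of "nzzqk": [0, 1, 1, 2, 3]
Patterns match
Same pattern = Yes


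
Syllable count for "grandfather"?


Word: "grandfather"
Syllable breakdown: grand-fa-ther
Counting: 3 parts
= 3 syllables


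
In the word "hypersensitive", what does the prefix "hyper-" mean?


Prefix: hyper-
As in: hypersensitive -> hyper- + sensitive
Meaning = over / excessive


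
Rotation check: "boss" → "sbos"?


Word: "boss", Candidate: "sbos"
Method: check if candidate is substring of word+word
"bossboss" contains "sbos"? Yes
Is rotation = Yes


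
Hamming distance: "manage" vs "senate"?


Comparing character by character (same length = 6):
  Pos 0: 'm' vs 's' !=
  Pos 1: 'a' vs 'e' !=
  Pos 2: 'n' vs 'n' =
  Pos 3: 'a' vs 'a' =
  Pos 4: 'g' vs 't' !=
  Pos 5: 'e' vs 'e' =
Hamming distance = 3


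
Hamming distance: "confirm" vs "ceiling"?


Comparing character by character (same length = 7):
  Pos 0: 'c' vs 'c' =
  Pos 1: 'o' vs 'e' !=
  Pos 2: 'n' vs 'i' !=
  Pos 3: 'f' vs 'l' !=
  Pos 4: 'i' vs 'i' =
  Pos 5: 'r' vs 'n' !=
  Pos 6: 'm' vs 'g' !=
Hamming distance = 5


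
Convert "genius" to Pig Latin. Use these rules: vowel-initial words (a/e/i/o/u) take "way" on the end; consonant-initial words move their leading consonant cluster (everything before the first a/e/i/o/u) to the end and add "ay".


Word: "genius"
Starts with consonant(s) → move to end, add 'ay'
Consonant cluster: "g"
Pig Latin = "eniusgay"


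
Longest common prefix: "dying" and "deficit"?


Word 1: "dying"
Word 2: "deficit"
Comparing from start:
  Pos 0: 'd' == 'd'
  Pos 1: 'y' != 'e' (stop)
LCP = "d" (length 1)


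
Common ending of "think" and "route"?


Word 1: "think"
Word 2: "route"
Comparing from end:
  Pos -1: 'k' != 'e' (stop)
LCS = "" (length 0)
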